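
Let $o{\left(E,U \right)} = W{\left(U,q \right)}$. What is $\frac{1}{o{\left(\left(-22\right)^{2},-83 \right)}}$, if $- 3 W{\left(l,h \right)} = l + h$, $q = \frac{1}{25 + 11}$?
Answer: $\frac{108}{2987} \approx 0.036157$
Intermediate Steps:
$q = \frac{1}{36} \approx 0.027778$
$W{\left(l,h \right)} = - \frac{h}{3} - \frac{l}{3}$ ($W{\left(l,h \right)} = - \frac{l + h}{3} = - \frac{h + l}{3} = - \frac{h}{3} - \frac{l}{3}$)
$o{\left(E,U \right)} = - \frac{1}{108} - \frac{U}{3}$ ($o{\left(E,U \right)} = \left(- \frac{1}{3}\right) \frac{1}{36} - \frac{U}{3} = - \frac{1}{108} - \frac{U}{3}$)
$\frac{1}{o{\left(\left(-22\right)^{2},-83 \right)}} = \frac{1}{- \frac{1}{108} - - \frac{83}{3}} = \frac{1}{- \frac{1}{108} + \frac{83}{3}} = \frac{1}{\frac{2987}{108}} = \frac{108}{2987}$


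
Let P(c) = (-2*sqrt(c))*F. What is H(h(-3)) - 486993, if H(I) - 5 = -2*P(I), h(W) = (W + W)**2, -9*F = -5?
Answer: -1460924/3 ≈ -4.8697e+5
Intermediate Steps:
F = 5/9 (F = -1/9*(-5) = 5/9 ≈ 0.55556)
P(c) = -10*sqrt(c)/9 (P(c) = -2*sqrt(c)*(5/9) = -10*sqrt(c)/9)
h(W) = 4*W**2 (h(W) = (2*W)**2 = 4*W**2)
H(I) = 5 + 20*sqrt(I)/9 (H(I) = 5 - (-20)*sqrt(I)/9 = 5 + 20*sqrt(I)/9)
H(h(-3)) - 486993 = (5 + 20*sqrt(4*(-3)**2)/9) - 486993 = (5 + 20*sqrt(4*9)/9) - 486993 = (5 + 20*sqrt(36)/9) - 486993 = (5 + (20/9)*6) - 486993 = (5 + 40/3) - 486993 = 55/3 - 486993 = -1460924/3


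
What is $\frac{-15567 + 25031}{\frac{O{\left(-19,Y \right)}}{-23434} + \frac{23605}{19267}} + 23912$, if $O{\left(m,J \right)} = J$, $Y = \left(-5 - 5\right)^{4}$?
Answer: $\frac{920932131088}{25749255} \approx 35765.0$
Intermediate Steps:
$Y = 10000$ ($Y = \left(-5 - 5\right)^{4} = \left(-10\right)^{4} = 10000$)
$\frac{-15567 + 25031}{\frac{O{\left(-19,Y \right)}}{-23434} + \frac{23605}{19267}} + 23912 = \frac{-15567 + 25031}{\frac{10000}{-23434} + \frac{23605}{19267}} + 23912 = \frac{9464}{10000 \left(- \frac{1}{23434}\right) + 23605 \cdot \frac{1}{19267}} + 23912 = \frac{9464}{- \frac{5000}{11717} + \frac{23605}{19267}} + 23912 = \frac{9464}{\frac{180244785}{225751439}} + 23912 = 9464 \cdot \frac{225751439}{180244785} + 23912 = \frac{305215945528}{25749255} + 23912 = \frac{920932131088}{25749255}$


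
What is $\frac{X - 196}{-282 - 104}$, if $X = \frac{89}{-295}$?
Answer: $\frac{57909}{113870} \approx 0.50855$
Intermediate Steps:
$X = - \frac{89}{295}$ ($X = 89 \left(- \frac{1}{295}\right) = - \frac{89}{295} \approx -0.30169$)
$\frac{X - 196}{-282 - 104} = \frac{- \frac{89}{295} - 196}{-282 - 104} = \frac{- \frac{89}{295} - 196}{-386} = \left(- \frac{89}{295} - 196\right) \left(- \frac{1}{386}\right) = \left(- \frac{57909}{295}\right) \left(- \frac{1}{386}\right) = \frac{57909}{113870}$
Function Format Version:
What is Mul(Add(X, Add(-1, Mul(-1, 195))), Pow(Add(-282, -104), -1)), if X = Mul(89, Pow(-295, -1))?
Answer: Rational(57909, 113870) ≈ 0.50855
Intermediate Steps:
X = Rational(-89, 295) (X = Mul(89, Rational(-1, 295)) = Rational(-89, 295) ≈ -0.30169)
Mul(Add(X, Add(-1, Mul(-1, 195))), Pow(Add(-282, -104), -1)) = Mul(Add(Rational(-89, 295), Add(-1, Mul(-1, 195))), Pow(Add(-282, -104), -1)) = Mul(Add(Rational(-89, 295), Add(-1, -195)), Pow(-386, -1)) = Mul(Add(Rational(-89, 295), -196), Rational(-1, 386)) = Mul(Rational(-57909, 295), Rational(-1, 386)) = Rational(57909, 113870)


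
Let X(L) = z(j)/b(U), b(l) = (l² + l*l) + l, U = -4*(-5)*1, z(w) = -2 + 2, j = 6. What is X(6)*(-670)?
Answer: 0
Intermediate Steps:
z(w) = 0
U = 20 (U = 20*1 = 20)
b(l) = l + 2*l² (b(l) = (l² + l²) + l = 2*l² + l = l + 2*l²)
X(L) = 0 (X(L) = 0/((20*(1 + 2*20))) = 0/((20*(1 + 40))) = 0/((20*41)) = 0/820 = 0*(1/820) = 0)
X(6)*(-670) = 0*(-670) = 0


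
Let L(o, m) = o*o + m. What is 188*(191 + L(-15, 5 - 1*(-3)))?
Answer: 79712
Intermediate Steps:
L(o, m) = m + o² (L(o, m) = o² + m = m + o²)
188*(191 + L(-15, 5 - 1*(-3))) = 188*(191 + ((5 - 1*(-3)) + (-15)²)) = 188*(191 + ((5 + 3) + 225)) = 188*(191 + (8 + 225)) = 188*(191 + 233) = 188*424 = 79712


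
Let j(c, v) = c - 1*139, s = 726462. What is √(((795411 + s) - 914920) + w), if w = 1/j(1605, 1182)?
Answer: √1304436683134/1466 ≈ 779.07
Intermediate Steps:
j(c, v) = -139 + c (j(c, v) = c - 139 = -139 + c)
w = 1/1466 (w = 1/(-139 + 1605) = 1/1466 ≈ 0.00068213)
√(((795411 + s) - 914920) + w) = √(((795411 + 726462) - 914920) + 1/1466) = √((1521873 - 914920) + 1/1466) = √(606953 + 1/1466) = √(889793099/1466) = √1304436683134/1466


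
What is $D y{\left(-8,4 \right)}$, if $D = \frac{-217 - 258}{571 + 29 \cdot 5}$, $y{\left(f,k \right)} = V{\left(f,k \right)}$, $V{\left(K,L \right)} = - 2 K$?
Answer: $- \frac{1900}{179} \approx -10.615$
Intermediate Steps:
$y{\left(f,k \right)} = - 2 f$
$D = - \frac{475}{716}$ ($D = - \frac{475}{571 + 145} = - \frac{475}{716} \approx -0.66341$)
$D y{\left(-8,4 \right)} = - \frac{475 \left(\left(-2\right) \left(-8\right)\right)}{716} = \left(- \frac{475}{716}\right) 16 = - \frac{1900}{179}$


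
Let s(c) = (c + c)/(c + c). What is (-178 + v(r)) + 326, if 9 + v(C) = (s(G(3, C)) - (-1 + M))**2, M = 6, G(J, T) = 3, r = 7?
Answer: 155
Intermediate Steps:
s(c) = 1 (s(c) = (2*c)/((2*c)) = (2*c)*(1/(2*c)) = 1)
v(C) = 7 (v(C) = -9 + (1 - (-1 + 6))**2 = -9 + (1 - 1*5)**2 = -9 + (1 - 5)**2 = -9 + (-4)**2 = -9 + 16 = 7)
(-178 + v(r)) + 326 = (-178 + 7) + 326 = -171 + 326 = 155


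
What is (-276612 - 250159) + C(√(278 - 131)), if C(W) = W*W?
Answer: -526624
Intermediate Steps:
C(W) = W²
(-276612 - 250159) + C(√(278 - 131)) = (-276612 - 250159) + (√(278 - 131))² = -526771 + (√147)² = -526771 + (7*√3)² = -526771 + 147 = -526624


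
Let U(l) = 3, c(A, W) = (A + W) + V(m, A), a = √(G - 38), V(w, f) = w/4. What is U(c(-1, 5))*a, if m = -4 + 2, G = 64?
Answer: 3*√26 ≈ 15.297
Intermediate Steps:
m = -2
V(w, f) = w/4 (V(w, f) = w*(¼) = w/4)
a = √26 (a = √(64 - 38) = √26 ≈ 5.0990)
c(A, W) = -½ + A + W (c(A, W) = (A + W) + (¼)*(-2) = (A + W) - ½ = -½ + A + W)
U(c(-1, 5))*a = 3*√26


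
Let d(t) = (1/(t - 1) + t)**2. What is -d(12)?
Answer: -17689/121 ≈ -146.19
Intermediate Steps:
d(t) = (t + 1/(-1 + t))**2 (d(t) = (1/(-1 + t) + t)**2 = (t + 1/(-1 + t))**2)
-d(12) = -(1 + 12**2 - 1*12)**2/(-1 + 12)**2 = -(1 + 144 - 12)**2/11**2 = -133**2/121 = -17689/121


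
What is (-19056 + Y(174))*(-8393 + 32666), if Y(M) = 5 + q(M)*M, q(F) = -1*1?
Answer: -466648425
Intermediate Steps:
q(F) = -1
Y(M) = 5 - M
(-19056 + Y(174))*(-8393 + 32666) = (-19056 + (5 - 1*174))*(-8393 + 32666) = (-19056 + (5 - 174))*24273 = (-19056 - 169)*24273 = -19225*24273 = -466648425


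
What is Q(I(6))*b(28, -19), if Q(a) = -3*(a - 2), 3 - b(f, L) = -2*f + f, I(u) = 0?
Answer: 186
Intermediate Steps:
b(f, L) = 3 + f (b(f, L) = 3 - (-2*f + f) = 3 - (-1)*f = 3 + f)
Q(a) = 6 - 3*a (Q(a) = -3*(-2 + a) = 6 - 3*a)
Q(I(6))*b(28, -19) = (6 - 3*0)*(3 + 28) = (6 + 0)*31 = 6*31 = 186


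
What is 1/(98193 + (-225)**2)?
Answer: 1/148818 ≈ 6.7196e-6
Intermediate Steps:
1/(98193 + (-225)**2) = 1/(98193 + 50625) = 1/148818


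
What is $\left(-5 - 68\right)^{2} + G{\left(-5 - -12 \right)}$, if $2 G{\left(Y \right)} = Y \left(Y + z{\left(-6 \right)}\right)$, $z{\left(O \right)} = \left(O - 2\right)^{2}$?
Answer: $\frac{11155}{2} \approx 5577.5$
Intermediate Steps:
$z{\left(O \right)} = \left(-2 + O\right)^{2}$
$G{\left(Y \right)} = \frac{Y \left(64 + Y\right)}{2}$ ($G{\left(Y \right)} = \frac{Y \left(Y + \left(-2 - 6\right)^{2}\right)}{2} = \frac{Y \left(Y + \left(-8\right)^{2}\right)}{2} = \frac{Y \left(Y + 64\right)}{2} = \frac{Y \left(64 + Y\right)}{2}$)
$\left(-5 - 68\right)^{2} + G{\left(-5 - -12 \right)} = \left(-5 - 68\right)^{2} + \frac{\left(-5 - -12\right) \left(64 - -7\right)}{2} = \left(-73\right)^{2} + \frac{\left(-5 + 12\right) \left(64 + \left(-5 + 12\right)\right)}{2} = 5329 + \frac{1}{2} \cdot 7 \left(64 + 7\right) = 5329 + \frac{1}{2} \cdot 7 \cdot 71 = 5329 + \frac{497}{2} = \frac{11155}{2}$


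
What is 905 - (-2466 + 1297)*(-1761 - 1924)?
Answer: -4306860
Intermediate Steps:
905 - (-2466 + 1297)*(-1761 - 1924) = 905 - (-1169)*(-3685) = 905 - 1*4307765 = 905 - 4307765 = -4306860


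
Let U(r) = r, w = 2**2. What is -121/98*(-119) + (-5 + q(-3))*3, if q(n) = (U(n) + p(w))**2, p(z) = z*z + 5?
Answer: 15455/14 ≈ 1103.9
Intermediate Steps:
w = 4
p(z) = 5 + z**2 (p(z) = z**2 + 5 = 5 + z**2)
q(n) = (21 + n)**2 (q(n) = (n + (5 + 4**2))**2 = (n + (5 + 16))**2 = (n + 21)**2 = (21 + n)**2)
-121/98*(-119) + (-5 + q(-3))*3 = -121/98*(-119) + (-5 + (21 - 3)**2)*3 = -121*1/98*(-119) + (-5 + 18**2)*3 = -121/98*(-119) + (-5 + 324)*3 = 2057/14 + 319*3 = 2057/14 + 957 = 15455/14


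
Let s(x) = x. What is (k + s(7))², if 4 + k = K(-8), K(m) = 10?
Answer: 169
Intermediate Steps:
k = 6 (k = -4 + 10 = 6)
(k + s(7))² = (6 + 7)² = 13² = 169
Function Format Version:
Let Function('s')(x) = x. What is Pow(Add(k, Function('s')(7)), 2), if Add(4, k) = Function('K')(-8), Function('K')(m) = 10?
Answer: 169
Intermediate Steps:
k = 6 (k = Add(-4, 10) = 6)
Pow(Add(k, Function('s')(7)), 2) = Pow(Add(6, 7), 2) = Pow(13, 2) = 169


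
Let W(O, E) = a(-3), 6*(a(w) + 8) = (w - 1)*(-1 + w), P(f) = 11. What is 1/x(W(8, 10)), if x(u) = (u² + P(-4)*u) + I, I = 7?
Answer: -9/209 ≈ -0.043062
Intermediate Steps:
a(w) = -8 + (-1 + w)²/6 (a(w) = -8 + ((w - 1)*(-1 + w))/6 = -8 + ((-1 + w)*(-1 + w))/6 = -8 + (-1 + w)²/6)
W(O, E) = -16/3 (W(O, E) = -8 + (-1 - 3)²/6 = -8 + (⅙)*(-4)² = -8 + (⅙)*16 = -8 + 8/3 = -16/3)
x(u) = 7 + u² + 11*u (x(u) = (u² + 11*u) + 7 = 7 + u² + 11*u)
1/x(W(8, 10)) = 1/(7 + (-16/3)² + 11*(-16/3)) = 1/(7 + 256/9 - 176/3) = 1/(-209/9) = -9/209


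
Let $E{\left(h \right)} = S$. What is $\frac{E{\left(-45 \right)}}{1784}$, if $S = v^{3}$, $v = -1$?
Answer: $- \frac{1}{1784} \approx -0.00056054$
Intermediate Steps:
$S = -1$ ($S = \left(-1\right)^{3} = -1$)
$E{\left(h \right)} = -1$
$\frac{E{\left(-45 \right)}}{1784} = - \frac{1}{1784}$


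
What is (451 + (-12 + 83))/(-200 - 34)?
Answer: -29/13 ≈ -2.2308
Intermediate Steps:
(451 + (-12 + 83))/(-200 - 34) = (451 + 71)/(-234) = 522*(-1/234) = -29/13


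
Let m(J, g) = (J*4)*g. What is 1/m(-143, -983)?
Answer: 1/562276 ≈ 1.7785e-6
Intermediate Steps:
m(J, g) = 4*J*g (m(J, g) = (4*J)*g = 4*J*g)
1/m(-143, -983) = 1/(4*(-143)*(-983)) = 1/562276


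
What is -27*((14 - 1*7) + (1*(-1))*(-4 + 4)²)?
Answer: -189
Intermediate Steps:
-27*((14 - 1*7) + (1*(-1))*(-4 + 4)²) = -27*((14 - 7) - 1*0²) = -27*(7 - 1*0) = -27*(7 + 0) = -27*7 = -189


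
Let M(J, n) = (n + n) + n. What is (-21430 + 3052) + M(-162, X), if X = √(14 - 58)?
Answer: -18378 + 6*I*√11 ≈ -18378.0 + 19.9*I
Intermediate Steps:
X = 2*I*√11 (X = √(-44) = 2*I*√11 ≈ 6.6332*I)
M(J, n) = 3*n (M(J, n) = 2*n + n = 3*n)
(-21430 + 3052) + M(-162, X) = (-21430 + 3052) + 3*(2*I*√11) = -18378 + 6*I*√11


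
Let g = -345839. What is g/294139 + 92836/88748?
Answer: -846457842/6526061993 ≈ -0.12970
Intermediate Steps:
g/294139 + 92836/88748 = -345839/294139 + 92836/88748 = -345839*1/294139 + 92836*(1/88748) = -345839/294139 + 23209/22187 = -846457842/6526061993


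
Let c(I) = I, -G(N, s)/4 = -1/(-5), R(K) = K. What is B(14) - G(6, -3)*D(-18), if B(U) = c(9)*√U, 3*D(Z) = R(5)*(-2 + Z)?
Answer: -80/3 + 9*√14 ≈ 7.0082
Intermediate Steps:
G(N, s) = -⅘ (G(N, s) = -(-4)/(-5) = -(-4)*(-1)/5 = -4*⅕ = -⅘)
D(Z) = -10/3 + 5*Z/3 (D(Z) = (5*(-2 + Z))/3 = (-10 + 5*Z)/3 = -10/3 + 5*Z/3)
B(U) = 9*√U
B(14) - G(6, -3)*D(-18) = 9*√14 - (-4)*(-10/3 + (5/3)*(-18))/5 = 9*√14 - (-4)*(-10/3 - 30)/5 = 9*√14 - (-4)*(-100)/(5*3) = 9*√14 - 1*80/3 = 9*√14 - 80/3 = -80/3 + 9*√14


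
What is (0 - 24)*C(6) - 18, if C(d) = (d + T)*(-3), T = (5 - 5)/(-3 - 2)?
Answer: 414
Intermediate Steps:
T = 0 (T = 0/(-5) = 0*(-⅕) = 0)
C(d) = -3*d (C(d) = (d + 0)*(-3) = d*(-3) = -3*d)
(0 - 24)*C(6) - 18 = (0 - 24)*(-3*6) - 18 = -24*(-18) - 18 = 432 - 18 = 414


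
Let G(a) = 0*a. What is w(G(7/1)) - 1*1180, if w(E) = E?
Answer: -1180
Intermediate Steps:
G(a) = 0
w(G(7/1)) - 1*1180 = 0 - 1*1180 = 0 - 1180 = -1180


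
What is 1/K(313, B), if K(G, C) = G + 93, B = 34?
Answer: 1/406 ≈ 0.0024631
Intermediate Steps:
K(G, C) = 93 + G
1/K(313, B) = 1/(93 + 313) = 1/406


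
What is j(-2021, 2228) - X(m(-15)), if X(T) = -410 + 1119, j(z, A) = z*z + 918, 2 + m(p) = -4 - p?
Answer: 4084650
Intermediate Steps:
m(p) = -6 - p (m(p) = -2 + (-4 - p) = -6 - p)
j(z, A) = 918 + z² (j(z, A) = z² + 918 = 918 + z²)
X(T) = 709
j(-2021, 2228) - X(m(-15)) = (918 + (-2021)²) - 1*709 = (918 + 4084441) - 709 = 4085359 - 709 = 4084650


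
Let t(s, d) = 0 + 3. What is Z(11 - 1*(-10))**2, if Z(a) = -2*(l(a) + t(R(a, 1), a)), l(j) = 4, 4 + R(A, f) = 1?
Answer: 196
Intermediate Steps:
R(A, f) = -3 (R(A, f) = -4 + 1 = -3)
t(s, d) = 3
Z(a) = -14 (Z(a) = -2*(4 + 3) = -2*7 = -14)
Z(11 - 1*(-10))**2 = (-14)**2 = 196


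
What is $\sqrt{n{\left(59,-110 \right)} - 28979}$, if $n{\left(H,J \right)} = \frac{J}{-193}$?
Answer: $\frac{i \sqrt{1079417541}}{193} \approx 170.23 i$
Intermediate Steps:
$n{\left(H,J \right)} = - \frac{J}{193}$ ($n{\left(H,J \right)} = J \left(- \frac{1}{193}\right) = - \frac{J}{193}$)
$\sqrt{n{\left(59,-110 \right)} - 28979} = \sqrt{\left(- \frac{1}{193}\right) \left(-110\right) - 28979} = \sqrt{\frac{110}{193} - 28979} = \sqrt{- \frac{5592837}{193}} = \frac{i \sqrt{1079417541}}{193}$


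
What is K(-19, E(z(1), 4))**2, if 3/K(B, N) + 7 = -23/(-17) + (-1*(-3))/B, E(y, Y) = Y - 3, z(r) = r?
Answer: 104329/390625 ≈ 0.26708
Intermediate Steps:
E(y, Y) = -3 + Y
K(B, N) = 3/(-96/17 + 3/B) (K(B, N) = 3/(-7 + (-23/(-17) + (-1*(-3))/B)) = 3/(-7 + (-23*(-1/17) + 3/B)) = 3/(-7 + (23/17 + 3/B)) = 3/(-96/17 + 3/B))
K(-19, E(z(1), 4))**2 = (-17*(-19)/(-17 + 32*(-19)))**2 = (-17*(-19)/(-17 - 608))**2 = (-17*(-19)/(-625))**2 = (-17*(-19)*(-1/625))**2 = (-323/625)**2 = 104329/390625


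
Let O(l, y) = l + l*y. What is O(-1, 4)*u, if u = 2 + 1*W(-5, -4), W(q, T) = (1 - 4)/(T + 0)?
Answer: -55/4 ≈ -13.750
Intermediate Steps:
W(q, T) = -3/T
u = 11/4 (u = 2 + 1*(-3/(-4)) = 2 + 1*(-3*(-¼)) = 2 + 1*(¾) = 2 + ¾ = 11/4 ≈ 2.7500)
O(-1, 4)*u = -(1 + 4)*(11/4) = -1*5*(11/4) = -5*11/4 = -55/4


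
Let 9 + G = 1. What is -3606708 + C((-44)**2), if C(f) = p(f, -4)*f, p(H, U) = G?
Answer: -3622196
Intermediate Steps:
G = -8 (G = -9 + 1 = -8)
p(H, U) = -8
C(f) = -8*f
-3606708 + C((-44)**2) = -3606708 - 8*(-44)**2 = -3606708 - 8*1936 = -3606708 - 15488 = -3622196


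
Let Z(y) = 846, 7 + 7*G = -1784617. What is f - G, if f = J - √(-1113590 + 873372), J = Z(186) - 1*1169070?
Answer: -6392944/7 - I*√240218 ≈ -9.1328e+5 - 490.12*I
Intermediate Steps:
G = -1784624/7 (G = -1 + (⅐)*(-1784617) = -1 - 1784617/7 = -1784624/7 ≈ -2.5495e+5)
J = -1168224 (J = 846 - 1*1169070 = 846 - 1169070 = -1168224)
f = -1168224 - I*√240218 (f = -1168224 - √(-1113590 + 873372) = -1168224 - √(-240218) = -1168224 - I*√240218 ≈ -1.1682e+6 - 490.12*I)
f - G = (-1168224 - I*√240218) - 1*(-1784624/7) = (-1168224 - I*√240218) + 1784624/7 = -6392944/7 - I*√240218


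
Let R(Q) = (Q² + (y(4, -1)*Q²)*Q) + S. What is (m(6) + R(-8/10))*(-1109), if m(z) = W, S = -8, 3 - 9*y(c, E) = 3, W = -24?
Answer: 869456/25 ≈ 34778.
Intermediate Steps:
y(c, E) = 0 (y(c, E) = ⅓ - ⅑*3 = ⅓ - ⅓ = 0)
m(z) = -24
R(Q) = -8 + Q² (R(Q) = (Q² + (0*Q²)*Q) - 8 = (Q² + 0*Q) - 8 = (Q² + 0) - 8 = Q² - 8 = -8 + Q²)
(m(6) + R(-8/10))*(-1109) = (-24 + (-8 + (-8/10)²))*(-1109) = (-24 + (-8 + (-8*⅒)²))*(-1109) = (-24 + (-8 + (-⅘)²))*(-1109) = (-24 + (-8 + 16/25))*(-1109) = (-24 - 184/25)*(-1109) = -784/25*(-1109) = 869456/25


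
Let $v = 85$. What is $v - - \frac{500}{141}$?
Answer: $\frac{12485}{141} \approx 88.546$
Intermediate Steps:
$v - - \frac{500}{141} = 85 - - \frac{500}{141} = 85 + \frac{500}{141} = \frac{12485}{141}$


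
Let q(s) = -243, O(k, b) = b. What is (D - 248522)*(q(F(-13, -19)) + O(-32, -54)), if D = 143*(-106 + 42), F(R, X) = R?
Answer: 76529178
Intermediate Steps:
D = -9152 (D = 143*(-64) = -9152)
(D - 248522)*(q(F(-13, -19)) + O(-32, -54)) = (-9152 - 248522)*(-243 - 54) = -257674*(-297) = 76529178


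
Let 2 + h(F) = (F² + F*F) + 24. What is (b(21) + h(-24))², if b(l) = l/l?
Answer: 1380625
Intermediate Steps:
b(l) = 1
h(F) = 22 + 2*F² (h(F) = -2 + ((F² + F*F) + 24) = -2 + ((F² + F²) + 24) = -2 + (2*F² + 24) = -2 + (24 + 2*F²) = 22 + 2*F²)
(b(21) + h(-24))² = (1 + (22 + 2*(-24)²))² = (1 + (22 + 2*576))² = (1 + (22 + 1152))² = (1 + 1174)² = 1175² = 1380625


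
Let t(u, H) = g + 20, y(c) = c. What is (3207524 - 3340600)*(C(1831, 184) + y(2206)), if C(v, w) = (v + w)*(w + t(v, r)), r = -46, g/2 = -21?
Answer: -43733564336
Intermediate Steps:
g = -42 (g = 2*(-21) = -42)
t(u, H) = -22 (t(u, H) = -42 + 20 = -22)
C(v, w) = (-22 + w)*(v + w) (C(v, w) = (v + w)*(w - 22) = (v + w)*(-22 + w) = (-22 + w)*(v + w))
(3207524 - 3340600)*(C(1831, 184) + y(2206)) = (3207524 - 3340600)*((184**2 - 22*1831 - 22*184 + 1831*184) + 2206) = -133076*((33856 - 40282 - 4048 + 336904) + 2206) = -133076*(326430 + 2206) = -133076*328636 = -43733564336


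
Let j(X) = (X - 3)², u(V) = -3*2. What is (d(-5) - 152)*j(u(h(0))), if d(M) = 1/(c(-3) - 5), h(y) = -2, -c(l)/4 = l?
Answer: -86103/7 ≈ -12300.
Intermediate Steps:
c(l) = -4*l
u(V) = -6
j(X) = (-3 + X)²
d(M) = ⅐ (d(M) = 1/(-4*(-3) - 5) = 1/(12 - 5) = 1/7 = ⅐)
(d(-5) - 152)*j(u(h(0))) = (⅐ - 152)*(-3 - 6)² = -1063/7*(-9)² = -1063/7*81 = -86103/7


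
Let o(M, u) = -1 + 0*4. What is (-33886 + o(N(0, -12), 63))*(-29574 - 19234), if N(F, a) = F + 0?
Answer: 1653956696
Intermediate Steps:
N(F, a) = F
o(M, u) = -1 (o(M, u) = -1 + 0 = -1)
(-33886 + o(N(0, -12), 63))*(-29574 - 19234) = (-33886 - 1)*(-29574 - 19234) = -33887*(-48808) = 1653956696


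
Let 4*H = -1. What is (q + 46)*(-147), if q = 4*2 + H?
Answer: -31605/4 ≈ -7901.3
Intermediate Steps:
H = -¼ (H = (¼)*(-1) = -¼ ≈ -0.25000)
q = 31/4 (q = 4*2 - ¼ = 8 - ¼ = 31/4 ≈ 7.7500)
(q + 46)*(-147) = (31/4 + 46)*(-147) = (215/4)*(-147) = -31605/4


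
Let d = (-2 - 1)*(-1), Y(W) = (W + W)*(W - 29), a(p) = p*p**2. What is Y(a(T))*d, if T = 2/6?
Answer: -1564/243 ≈ -6.4362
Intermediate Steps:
T = 1/3 (T = 2*(1/6) = 1/3 ≈ 0.33333)
a(p) = p**3
Y(W) = 2*W*(-29 + W) (Y(W) = (2*W)*(-29 + W) = 2*W*(-29 + W))
d = 3 (d = -3*(-1) = 3)
Y(a(T))*d = (2*(1/3)**3*(-29 + (1/3)**3))*3 = (2*(1/27)*(-29 + 1/27))*3 = (2*(1/27)*(-782/27))*3 = -1564/729*3 = -1564/243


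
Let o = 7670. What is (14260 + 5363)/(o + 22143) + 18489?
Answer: 551232180/29813 ≈ 18490.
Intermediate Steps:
(14260 + 5363)/(o + 22143) + 18489 = (14260 + 5363)/(7670 + 22143) + 18489 = 19623/29813 + 18489 = 551232180/29813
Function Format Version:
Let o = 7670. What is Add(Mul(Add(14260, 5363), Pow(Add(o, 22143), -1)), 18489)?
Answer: Rational(551232180, 29813) ≈ 18490.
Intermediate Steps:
Add(Mul(Add(14260, 5363), Pow(Add(o, 22143), -1)), 18489) = Add(Mul(Add(14260, 5363), Pow(Add(7670, 22143), -1)), 18489) = Add(Mul(19623, Pow(29813, -1)), 18489) = Add(Mul(19623, Rational(1, 29813)), 18489) = Add(Rational(19623, 29813), 18489) = Rational(551232180, 29813)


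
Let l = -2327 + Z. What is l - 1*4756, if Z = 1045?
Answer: -6038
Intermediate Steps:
l = -1282 (l = -2327 + 1045 = -1282)
l - 1*4756 = -1282 - 1*4756 = -1282 - 4756 = -6038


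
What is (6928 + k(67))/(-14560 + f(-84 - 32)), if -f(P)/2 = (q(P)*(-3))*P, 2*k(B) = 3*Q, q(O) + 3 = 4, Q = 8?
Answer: -1735/3814 ≈ -0.45490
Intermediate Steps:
q(O) = 1 (q(O) = -3 + 4 = 1)
k(B) = 12 (k(B) = (3*8)/2 = (½)*24 = 12)
f(P) = 6*P (f(P) = -2*1*(-3)*P = -(-6)*P = 6*P)
(6928 + k(67))/(-14560 + f(-84 - 32)) = (6928 + 12)/(-14560 + 6*(-84 - 32)) = 6940/(-14560 + 6*(-116)) = 6940/(-14560 - 696) = 6940/(-15256) = 6940*(-1/15256) = -1735/3814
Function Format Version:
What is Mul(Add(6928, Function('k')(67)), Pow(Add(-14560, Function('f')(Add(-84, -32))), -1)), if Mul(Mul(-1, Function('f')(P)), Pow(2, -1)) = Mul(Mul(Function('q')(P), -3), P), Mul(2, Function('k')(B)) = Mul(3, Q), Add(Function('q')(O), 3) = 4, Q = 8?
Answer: Rational(-1735, 3814) ≈ -0.45490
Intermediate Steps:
Function('q')(O) = 1 (Function('q')(O) = Add(-3, 4) = 1)
Function('k')(B) = 12 (Function('k')(B) = Mul(Rational(1, 2), Mul(3, 8)) = Mul(Rational(1, 2), 24) = 12)
Function('f')(P) = Mul(6, P) (Function('f')(P) = Mul(-2, Mul(Mul(1, -3), P)) = Mul(-2, Mul(-3, P)) = Mul(6, P))
Mul(Add(6928, Function('k')(67)), Pow(Add(-14560, Function('f')(Add(-84, -32))), -1)) = Mul(Add(6928, 12), Pow(Add(-14560, Mul(6, Add(-84, -32))), -1)) = Mul(6940, Pow(Add(-14560, Mul(6, -116)), -1)) = Mul(6940, Pow(Add(-14560, -696), -1)) = Mul(6940, Pow(-15256, -1)) = Mul(6940, Rational(-1, 15256)) = Rational(-1735, 3814)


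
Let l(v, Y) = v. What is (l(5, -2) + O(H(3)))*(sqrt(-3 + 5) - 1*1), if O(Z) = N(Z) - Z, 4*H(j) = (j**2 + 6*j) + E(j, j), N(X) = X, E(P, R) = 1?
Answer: -5 + 5*sqrt(2) ≈ 2.0711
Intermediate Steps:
H(j) = 1/4 + j**2/4 + 3*j/2 (H(j) = ((j**2 + 6*j) + 1)/4 = (1 + j**2 + 6*j)/4 = 1/4 + j**2/4 + 3*j/2)
O(Z) = 0 (O(Z) = Z - Z = 0)
(l(5, -2) + O(H(3)))*(sqrt(-3 + 5) - 1*1) = (5 + 0)*(sqrt(-3 + 5) - 1*1) = 5*(sqrt(2) - 1) = 5*(-1 + sqrt(2)) = -5 + 5*sqrt(2)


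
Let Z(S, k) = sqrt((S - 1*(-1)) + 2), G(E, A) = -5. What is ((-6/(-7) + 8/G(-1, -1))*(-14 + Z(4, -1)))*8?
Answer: 416/5 - 208*sqrt(7)/35 ≈ 67.477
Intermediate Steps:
Z(S, k) = sqrt(3 + S) (Z(S, k) = sqrt((S + 1) + 2) = sqrt((1 + S) + 2) = sqrt(3 + S))
((-6/(-7) + 8/G(-1, -1))*(-14 + Z(4, -1)))*8 = ((-6/(-7) + 8/(-5))*(-14 + sqrt(3 + 4)))*8 = ((-6*(-1/7) + 8*(-1/5))*(-14 + sqrt(7)))*8 = ((6/7 - 8/5)*(-14 + sqrt(7)))*8 = -26*(-14 + sqrt(7))/35*8 = (52/5 - 26*sqrt(7)/35)*8 = 416/5 - 208*sqrt(7)/35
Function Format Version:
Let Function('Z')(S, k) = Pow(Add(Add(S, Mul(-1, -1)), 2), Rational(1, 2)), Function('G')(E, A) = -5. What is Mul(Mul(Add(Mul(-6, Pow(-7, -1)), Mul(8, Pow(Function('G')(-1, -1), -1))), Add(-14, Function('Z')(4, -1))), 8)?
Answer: Add(Rational(416, 5), Mul(Rational(-208, 35), Pow(7, Rational(1, 2)))) ≈ 67.477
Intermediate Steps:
Function('Z')(S, k) = Pow(Add(3, S), Rational(1, 2)) (Function('Z')(S, k) = Pow(Add(Add(S, 1), 2), Rational(1, 2)) = Pow(Add(Add(1, S), 2), Rational(1, 2)) = Pow(Add(3, S), Rational(1, 2)))
Mul(Mul(Add(Mul(-6, Pow(-7, -1)), Mul(8, Pow(Function('G')(-1, -1), -1))), Add(-14, Function('Z')(4, -1))), 8) = Mul(Mul(Add(Mul(-6, Pow(-7, -1)), Mul(8, Pow(-5, -1))), Add(-14, Pow(Add(3, 4), Rational(1, 2)))), 8) = Mul(Mul(Add(Mul(-6, Rational(-1, 7)), Mul(8, Rational(-1, 5))), Add(-14, Pow(7, Rational(1, 2)))), 8) = Mul(Mul(Add(Rational(6, 7), Rational(-8, 5)), Add(-14, Pow(7, Rational(1, 2)))), 8) = Mul(Mul(Rational(-26, 35), Add(-14, Pow(7, Rational(1, 2)))), 8) = Mul(Add(Rational(52, 5), Mul(Rational(-26, 35), Pow(7, Rational(1, 2)))), 8) = Add(Rational(416, 5), Mul(Rational(-208, 35), Pow(7, Rational(1, 2))))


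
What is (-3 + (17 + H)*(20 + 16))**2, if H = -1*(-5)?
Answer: 622521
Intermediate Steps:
H = 5
(-3 + (17 + H)*(20 + 16))**2 = (-3 + (17 + 5)*(20 + 16))**2 = (-3 + 22*36)**2 = (-3 + 792)**2 = 789**2 = 622521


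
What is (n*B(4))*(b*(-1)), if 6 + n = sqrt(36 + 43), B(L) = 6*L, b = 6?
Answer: 864 - 144*sqrt(79) ≈ -415.90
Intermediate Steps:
n = -6 + sqrt(79) (n = -6 + sqrt(36 + 43) = -6 + sqrt(79) ≈ 2.8882)
(n*B(4))*(b*(-1)) = ((-6 + sqrt(79))*(6*4))*(6*(-1)) = ((-6 + sqrt(79))*24)*(-6) = (-144 + 24*sqrt(79))*(-6) = 864 - 144*sqrt(79)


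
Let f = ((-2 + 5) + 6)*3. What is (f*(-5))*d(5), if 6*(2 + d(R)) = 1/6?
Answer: 1065/4 ≈ 266.25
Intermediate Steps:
d(R) = -71/36 (d(R) = -2 + (⅙)/6 = -2 + (⅙)*(⅙) = -2 + 1/36 = -71/36)
f = 27 (f = (3 + 6)*3 = 9*3 = 27)
(f*(-5))*d(5) = (27*(-5))*(-71/36) = -135*(-71/36) = 1065/4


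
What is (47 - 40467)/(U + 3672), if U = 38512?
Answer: -10105/10546 ≈ -0.95818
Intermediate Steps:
(47 - 40467)/(U + 3672) = (47 - 40467)/(38512 + 3672) = -40420/42184 = -40420*1/42184 = -10105/10546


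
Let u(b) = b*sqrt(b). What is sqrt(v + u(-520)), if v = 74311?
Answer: sqrt(74311 - 1040*I*sqrt(130)) ≈ 273.46 - 21.681*I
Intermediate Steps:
u(b) = b**(3/2)
sqrt(v + u(-520)) = sqrt(74311 + (-520)**(3/2)) = sqrt(74311 - 1040*I*sqrt(130))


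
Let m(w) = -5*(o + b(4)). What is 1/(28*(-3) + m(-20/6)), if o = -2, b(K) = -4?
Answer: -1/54 ≈ -0.018519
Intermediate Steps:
m(w) = 30 (m(w) = -5*(-2 - 4) = -5*(-6) = 30)
1/(28*(-3) + m(-20/6)) = 1/(28*(-3) + 30) = 1/(-84 + 30) = 1/(-54) = -1/54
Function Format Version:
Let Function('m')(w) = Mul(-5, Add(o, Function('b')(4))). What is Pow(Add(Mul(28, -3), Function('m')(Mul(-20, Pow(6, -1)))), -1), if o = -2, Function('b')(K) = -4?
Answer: Rational(-1, 54) ≈ -0.018519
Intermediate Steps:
Function('m')(w) = 30 (Function('m')(w) = Mul(-5, Add(-2, -4)) = Mul(-5, -6) = 30)
Pow(Add(Mul(28, -3), Function('m')(Mul(-20, Pow(6, -1)))), -1) = Pow(Add(Mul(28, -3), 30), -1) = Pow(Add(-84, 30), -1) = Pow(-54, -1) = Rational(-1, 54)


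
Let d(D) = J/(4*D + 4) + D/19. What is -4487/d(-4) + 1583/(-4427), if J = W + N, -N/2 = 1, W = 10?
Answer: 1132165943/221350 ≈ 5114.8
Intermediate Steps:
N = -2 (N = -2*1 = -2)
J = 8 (J = 10 - 2 = 8)
d(D) = 8/(4 + 4*D) + D/19 (d(D) = 8/(4*D + 4) + D/19 = 8/(4 + 4*D) + D*(1/19) = 8/(4 + 4*D) + D/19)
-4487/d(-4) + 1583/(-4427) = -4487*19*(1 - 4)/(38 - 4 + (-4)**2) + 1583/(-4427) = -4487*(-57/(38 - 4 + 16)) + 1583*(-1/4427) = -4487/((1/19)*(-1/3)*50) - 1583/4427 = -4487/(-50/57) - 1583/4427 = -4487*(-57/50) - 1583/4427 = 255759/50 - 1583/4427 = 1132165943/221350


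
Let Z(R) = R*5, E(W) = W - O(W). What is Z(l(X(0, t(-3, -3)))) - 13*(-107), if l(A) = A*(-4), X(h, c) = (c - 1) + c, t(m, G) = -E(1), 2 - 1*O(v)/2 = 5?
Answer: 1691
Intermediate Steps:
O(v) = -6 (O(v) = 4 - 2*5 = 4 - 10 = -6)
E(W) = 6 + W (E(W) = W - 1*(-6) = W + 6 = 6 + W)
t(m, G) = -7 (t(m, G) = -(6 + 1) = -1*7 = -7)
X(h, c) = -1 + 2*c (X(h, c) = (-1 + c) + c = -1 + 2*c)
l(A) = -4*A
Z(R) = 5*R
Z(l(X(0, t(-3, -3)))) - 13*(-107) = 5*(-4*(-1 + 2*(-7))) - 13*(-107) = 5*(-4*(-1 - 14)) + 1391 = 5*(-4*(-15)) + 1391 = 5*60 + 1391 = 300 + 1391 = 1691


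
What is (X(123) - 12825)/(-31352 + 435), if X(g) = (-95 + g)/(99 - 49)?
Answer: 320611/772925 ≈ 0.41480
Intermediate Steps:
X(g) = -19/10 + g/50 (X(g) = (-95 + g)/50 = (-95 + g)*(1/50) = -19/10 + g/50)
(X(123) - 12825)/(-31352 + 435) = ((-19/10 + (1/50)*123) - 12825)/(-31352 + 435) = ((-19/10 + 123/50) - 12825)/(-30917) = (14/25 - 12825)*(-1/30917) = -320611/25*(-1/30917) = 320611/772925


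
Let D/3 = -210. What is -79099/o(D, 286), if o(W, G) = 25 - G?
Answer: 79099/261 ≈ 303.06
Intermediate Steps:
D = -630 (D = 3*(-210) = -630)
-79099/o(D, 286) = -79099/(25 - 1*286) = -79099/(25 - 286) = -79099/(-261) = -79099*(-1/261) = 79099/261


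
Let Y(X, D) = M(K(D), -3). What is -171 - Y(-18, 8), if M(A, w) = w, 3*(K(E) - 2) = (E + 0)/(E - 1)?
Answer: -168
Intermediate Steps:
K(E) = 2 + E/(3*(-1 + E)) (K(E) = 2 + ((E + 0)/(E - 1))/3 = 2 + (E/(-1 + E))/3 = 2 + E/(3*(-1 + E)))
Y(X, D) = -3
-171 - Y(-18, 8) = -171 - 1*(-3) = -171 + 3 = -168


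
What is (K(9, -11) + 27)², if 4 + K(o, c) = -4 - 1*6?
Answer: 169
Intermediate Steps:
K(o, c) = -14 (K(o, c) = -4 + (-4 - 1*6) = -4 + (-4 - 6) = -4 - 10 = -14)
(K(9, -11) + 27)² = (-14 + 27)² = 13² = 169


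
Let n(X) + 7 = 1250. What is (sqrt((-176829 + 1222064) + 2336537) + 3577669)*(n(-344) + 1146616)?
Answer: 4106659560671 + 2295718*sqrt(845443) ≈ 4.1088e+12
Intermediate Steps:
n(X) = 1243 (n(X) = -7 + 1250 = 1243)
(sqrt((-176829 + 1222064) + 2336537) + 3577669)*(n(-344) + 1146616) = (sqrt((-176829 + 1222064) + 2336537) + 3577669)*(1243 + 1146616) = (sqrt(1045235 + 2336537) + 3577669)*1147859 = (sqrt(3381772) + 3577669)*1147859 = (2*sqrt(845443) + 3577669)*1147859 = (3577669 + 2*sqrt(845443))*1147859 = 4106659560671 + 2295718*sqrt(845443)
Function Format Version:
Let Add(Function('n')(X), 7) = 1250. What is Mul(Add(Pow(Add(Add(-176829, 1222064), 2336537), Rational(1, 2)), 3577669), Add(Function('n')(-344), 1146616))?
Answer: Add(4106659560671, Mul(2295718, Pow(845443, Rational(1, 2)))) ≈ 4.1088e+12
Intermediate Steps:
Function('n')(X) = 1243 (Function('n')(X) = Add(-7, 1250) = 1243)
Mul(Add(Pow(Add(Add(-176829, 1222064), 2336537), Rational(1, 2)), 3577669), Add(Function('n')(-344), 1146616)) = Mul(Add(Pow(Add(Add(-176829, 1222064), 2336537), Rational(1, 2)), 3577669), Add(1243, 1146616)) = Mul(Add(Pow(Add(1045235, 2336537), Rational(1, 2)), 3577669), 1147859) = Mul(Add(Pow(3381772, Rational(1, 2)), 3577669), 1147859) = Mul(Add(Mul(2, Pow(845443, Rational(1, 2))), 3577669), 1147859) = Mul(Add(3577669, Mul(2, Pow(845443, Rational(1, 2)))), 1147859) = Add(4106659560671, Mul(2295718, Pow(845443, Rational(1, 2))))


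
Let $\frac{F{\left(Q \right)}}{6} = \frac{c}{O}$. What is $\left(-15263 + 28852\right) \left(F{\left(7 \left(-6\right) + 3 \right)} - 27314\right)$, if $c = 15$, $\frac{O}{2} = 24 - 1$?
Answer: $- \frac{8536297253}{23} \approx -3.7114 \cdot 10^{8}$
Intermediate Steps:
$O = 46$ ($O = 2 \left(24 - 1\right) = 2 \cdot 23 = 46$)
$F{\left(Q \right)} = \frac{45}{23}$ ($F{\left(Q \right)} = 6 \cdot \frac{15}{46} = \frac{45}{23}$)
$\left(-15263 + 28852\right) \left(F{\left(7 \left(-6\right) + 3 \right)} - 27314\right) = \left(-15263 + 28852\right) \left(\frac{45}{23} - 27314\right) = 13589 \left(- \frac{628177}{23}\right) = - \frac{8536297253}{23}$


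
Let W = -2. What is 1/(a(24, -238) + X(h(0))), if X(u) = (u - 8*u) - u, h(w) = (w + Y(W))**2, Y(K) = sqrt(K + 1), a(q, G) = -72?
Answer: -1/64 ≈ -0.015625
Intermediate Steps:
Y(K) = sqrt(1 + K)
h(w) = (I + w)**2 (h(w) = (w + sqrt(1 - 2))**2 = (w + sqrt(-1))**2 = (w + I)**2 = (I + w)**2)
X(u) = -8*u (X(u) = -7*u - u = -8*u)
1/(a(24, -238) + X(h(0))) = 1/(-72 - 8*(I + 0)**2) = 1/(-72 - 8*I**2) = 1/(-72 - 8*(-1)) = 1/(-72 + 8) = 1/(-64) = -1/64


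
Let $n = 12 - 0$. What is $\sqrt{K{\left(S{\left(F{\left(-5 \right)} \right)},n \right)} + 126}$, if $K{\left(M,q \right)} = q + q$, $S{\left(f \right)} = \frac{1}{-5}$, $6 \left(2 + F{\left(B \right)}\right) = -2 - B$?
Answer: $5 \sqrt{6} \approx 12.247$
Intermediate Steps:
$F{\left(B \right)} = - \frac{7}{3} - \frac{B}{6}$ ($F{\left(B \right)} = -2 + \frac{-2 - B}{6} = -2 - \left(\frac{1}{3} + \frac{B}{6}\right) = - \frac{7}{3} - \frac{B}{6}$)
$S{\left(f \right)} = - \frac{1}{5}$
$n = 12$ ($n = 12 + 0 = 12$)
$K{\left(M,q \right)} = 2 q$
$\sqrt{K{\left(S{\left(F{\left(-5 \right)} \right)},n \right)} + 126} = \sqrt{2 \cdot 12 + 126} = \sqrt{24 + 126} = \sqrt{150} = 5 \sqrt{6}$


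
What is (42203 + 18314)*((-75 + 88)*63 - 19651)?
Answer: -1139656144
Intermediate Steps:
(42203 + 18314)*((-75 + 88)*63 - 19651) = 60517*(13*63 - 19651) = 60517*(819 - 19651) = 60517*(-18832) = -1139656144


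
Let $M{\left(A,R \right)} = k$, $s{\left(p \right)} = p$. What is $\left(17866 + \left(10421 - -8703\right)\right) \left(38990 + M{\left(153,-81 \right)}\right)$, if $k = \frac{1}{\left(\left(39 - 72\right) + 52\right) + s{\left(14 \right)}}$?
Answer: $\frac{15864653430}{11} \approx 1.4422 \cdot 10^{9}$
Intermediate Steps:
$k = \frac{1}{33}$ ($k = \frac{1}{\left(\left(39 - 72\right) + 52\right) + 14} = \frac{1}{\left(-33 + 52\right) + 14} = \frac{1}{19 + 14} = \frac{1}{33} \approx 0.030303$)
$M{\left(A,R \right)} = \frac{1}{33}$
$\left(17866 + \left(10421 - -8703\right)\right) \left(38990 + M{\left(153,-81 \right)}\right) = \left(17866 + \left(10421 - -8703\right)\right) \left(38990 + \frac{1}{33}\right) = \left(17866 + \left(10421 + 8703\right)\right) \frac{1286671}{33} = \left(17866 + 19124\right) \frac{1286671}{33} = 36990 \cdot \frac{1286671}{33} = \frac{15864653430}{11}$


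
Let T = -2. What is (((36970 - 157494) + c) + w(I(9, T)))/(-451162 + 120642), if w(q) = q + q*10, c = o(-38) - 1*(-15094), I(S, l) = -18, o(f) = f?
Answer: 52833/165260 ≈ 0.31970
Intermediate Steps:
c = 15056 (c = -38 - 1*(-15094) = -38 + 15094 = 15056)
w(q) = 11*q (w(q) = q + 10*q = 11*q)
(((36970 - 157494) + c) + w(I(9, T)))/(-451162 + 120642) = (((36970 - 157494) + 15056) + 11*(-18))/(-451162 + 120642) = ((-120524 + 15056) - 198)/(-330520) = (-105468 - 198)*(-1/330520) = -105666*(-1/330520) = 52833/165260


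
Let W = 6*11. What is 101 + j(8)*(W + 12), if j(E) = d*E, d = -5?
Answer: -3019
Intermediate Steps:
W = 66
j(E) = -5*E
101 + j(8)*(W + 12) = 101 + (-5*8)*(66 + 12) = 101 - 40*78 = 101 - 3120 = -3019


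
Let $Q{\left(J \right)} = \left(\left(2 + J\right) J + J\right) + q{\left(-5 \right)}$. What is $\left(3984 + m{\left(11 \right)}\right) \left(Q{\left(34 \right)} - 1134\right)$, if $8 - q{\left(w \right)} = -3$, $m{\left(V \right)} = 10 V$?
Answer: $552690$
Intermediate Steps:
$q{\left(w \right)} = 11$ ($q{\left(w \right)} = 8 - -3 = 8 + 3 = 11$)
$Q{\left(J \right)} = 11 + J + J \left(2 + J\right)$ ($Q{\left(J \right)} = \left(\left(2 + J\right) J + J\right) + 11 = \left(J \left(2 + J\right) + J\right) + 11 = \left(J + J \left(2 + J\right)\right) + 11 = 11 + J + J \left(2 + J\right)$)
$\left(3984 + m{\left(11 \right)}\right) \left(Q{\left(34 \right)} - 1134\right) = \left(3984 + 10 \cdot 11\right) \left(\left(11 + 34^{2} + 3 \cdot 34\right) - 1134\right) = \left(3984 + 110\right) \left(\left(11 + 1156 + 102\right) - 1134\right) = 4094 \left(1269 - 1134\right) = 4094 \cdot 135 = 552690$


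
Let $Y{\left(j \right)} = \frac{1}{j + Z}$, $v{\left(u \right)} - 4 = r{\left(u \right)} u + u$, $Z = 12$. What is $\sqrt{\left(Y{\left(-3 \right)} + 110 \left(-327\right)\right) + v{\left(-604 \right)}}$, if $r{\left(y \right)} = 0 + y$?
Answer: $\frac{11 \sqrt{24415}}{3} \approx 572.93$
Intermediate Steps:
$r{\left(y \right)} = y$
$v{\left(u \right)} = 4 + u + u^{2}$ ($v{\left(u \right)} = 4 + \left(u u + u\right) = 4 + \left(u^{2} + u\right) = 4 + \left(u + u^{2}\right) = 4 + u + u^{2}$)
$Y{\left(j \right)} = \frac{1}{12 + j}$ ($Y{\left(j \right)} = \frac{1}{j + 12} = \frac{1}{12 + j}$)
$\sqrt{\left(Y{\left(-3 \right)} + 110 \left(-327\right)\right) + v{\left(-604 \right)}} = \sqrt{\left(\frac{1}{12 - 3} + 110 \left(-327\right)\right) + \left(4 - 604 + \left(-604\right)^{2}\right)} = \sqrt{\left(\frac{1}{9} - 35970\right) + \left(4 - 604 + 364816\right)} = \sqrt{\left(\frac{1}{9} - 35970\right) + 364216} = \sqrt{- \frac{323729}{9} + 364216} = \sqrt{\frac{2954215}{9}} = \frac{11 \sqrt{24415}}{3}$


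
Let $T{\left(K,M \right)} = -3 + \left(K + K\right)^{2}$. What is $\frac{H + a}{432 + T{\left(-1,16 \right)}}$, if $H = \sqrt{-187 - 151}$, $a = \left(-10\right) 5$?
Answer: $- \frac{50}{433} + \frac{13 i \sqrt{2}}{433} \approx -0.11547 + 0.042459 i$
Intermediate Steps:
$a = -50$
$H = 13 i \sqrt{2}$ ($H = \sqrt{-338} = 13 i \sqrt{2} \approx 18.385 i$)
$T{\left(K,M \right)} = -3 + 4 K^{2}$ ($T{\left(K,M \right)} = -3 + \left(2 K\right)^{2} = -3 + 4 K^{2}$)
$\frac{H + a}{432 + T{\left(-1,16 \right)}} = \frac{13 i \sqrt{2} - 50}{432 - \left(3 - 4 \left(-1\right)^{2}\right)} = \frac{-50 + 13 i \sqrt{2}}{432 + \left(-3 + 4 \cdot 1\right)} = \frac{-50 + 13 i \sqrt{2}}{432 + \left(-3 + 4\right)} = \frac{-50 + 13 i \sqrt{2}}{432 + 1} = \frac{-50 + 13 i \sqrt{2}}{433} = \left(-50 + 13 i \sqrt{2}\right) \frac{1}{433} = - \frac{50}{433} + \frac{13 i \sqrt{2}}{433}$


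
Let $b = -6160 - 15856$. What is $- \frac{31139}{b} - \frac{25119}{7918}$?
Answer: $- \frac{153230651}{87161344} \approx -1.758$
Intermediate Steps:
$b = -22016$ ($b = -6160 - 15856 = -22016$)
$- \frac{31139}{b} - \frac{25119}{7918} = - \frac{31139}{-22016} - \frac{25119}{7918} = \left(-31139\right) \left(- \frac{1}{22016}\right) - \frac{25119}{7918} = \frac{31139}{22016} - \frac{25119}{7918} = - \frac{153230651}{87161344}$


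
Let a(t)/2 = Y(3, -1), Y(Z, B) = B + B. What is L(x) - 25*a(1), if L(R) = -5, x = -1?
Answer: 95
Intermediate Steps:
Y(Z, B) = 2*B
a(t) = -4 (a(t) = 2*(2*(-1)) = 2*(-2) = -4)
L(x) - 25*a(1) = -5 - 25*(-4) = -5 + 100 = 95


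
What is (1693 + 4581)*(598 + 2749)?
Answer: 20999078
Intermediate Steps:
(1693 + 4581)*(598 + 2749) = 6274*3347 = 20999078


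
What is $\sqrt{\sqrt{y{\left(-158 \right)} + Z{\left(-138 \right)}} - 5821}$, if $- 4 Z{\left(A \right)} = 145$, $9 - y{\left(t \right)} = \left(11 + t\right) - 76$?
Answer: $\frac{\sqrt{-23284 + 6 \sqrt{87}}}{2} \approx 76.204 i$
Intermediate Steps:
$y{\left(t \right)} = 74 - t$ ($y{\left(t \right)} = 9 - \left(\left(11 + t\right) - 76\right) = 9 - \left(-65 + t\right) = 74 - t$)
$Z{\left(A \right)} = - \frac{145}{4}$ ($Z{\left(A \right)} = \left(- \frac{1}{4}\right) 145 = - \frac{145}{4}$)
$\sqrt{\sqrt{y{\left(-158 \right)} + Z{\left(-138 \right)}} - 5821} = \sqrt{\sqrt{\left(74 - -158\right) - \frac{145}{4}} - 5821} = \sqrt{\sqrt{\left(74 + 158\right) - \frac{145}{4}} - 5821} = \sqrt{\sqrt{232 - \frac{145}{4}} - 5821} = \sqrt{\sqrt{\frac{783}{4}} - 5821} = \sqrt{\frac{3 \sqrt{87}}{2} - 5821} = \sqrt{-5821 + \frac{3 \sqrt{87}}{2}}$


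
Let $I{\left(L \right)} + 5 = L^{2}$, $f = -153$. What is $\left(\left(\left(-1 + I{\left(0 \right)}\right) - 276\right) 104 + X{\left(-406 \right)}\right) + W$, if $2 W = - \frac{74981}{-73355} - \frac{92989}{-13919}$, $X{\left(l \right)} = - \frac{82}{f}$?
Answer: $- \frac{269462130455617}{9189254205} \approx -29324.0$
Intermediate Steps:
$X{\left(l \right)} = \frac{82}{153}$ ($X{\left(l \right)} = - \frac{82}{-153} = \left(-82\right) \left(- \frac{1}{153}\right) = \frac{82}{153}$)
$I{\left(L \right)} = -5 + L^{2}$
$W = \frac{3932434317}{1021028245}$ ($W = \frac{- \frac{74981}{-73355} - \frac{92989}{-13919}}{2} = \frac{\left(-74981\right) \left(- \frac{1}{73355}\right) - - \frac{92989}{13919}}{2} = \frac{\frac{74981}{73355} + \frac{92989}{13919}}{2} = \frac{1}{2} \cdot \frac{7864868634}{1021028245} = \frac{3932434317}{1021028245} \approx 3.8514$)
$\left(\left(\left(-1 + I{\left(0 \right)}\right) - 276\right) 104 + X{\left(-406 \right)}\right) + W = \left(\left(\left(-1 - \left(5 - 0^{2}\right)\right) - 276\right) 104 + \frac{82}{153}\right) + \frac{3932434317}{1021028245} = \left(\left(\left(-1 + \left(-5 + 0\right)\right) - 276\right) 104 + \frac{82}{153}\right) + \frac{3932434317}{1021028245} = \left(\left(\left(-1 - 5\right) - 276\right) 104 + \frac{82}{153}\right) + \frac{3932434317}{1021028245} = \left(\left(-6 - 276\right) 104 + \frac{82}{153}\right) + \frac{3932434317}{1021028245} = \left(\left(-282\right) 104 + \frac{82}{153}\right) + \frac{3932434317}{1021028245} = \left(-29328 + \frac{82}{153}\right) + \frac{3932434317}{1021028245} = - \frac{4487102}{153} + \frac{3932434317}{1021028245} = - \frac{269462130455617}{9189254205}$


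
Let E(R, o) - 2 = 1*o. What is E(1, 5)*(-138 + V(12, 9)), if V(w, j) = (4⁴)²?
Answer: 457786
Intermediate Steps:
E(R, o) = 2 + o (E(R, o) = 2 + 1*o = 2 + o)
V(w, j) = 65536 (V(w, j) = 256² = 65536)
E(1, 5)*(-138 + V(12, 9)) = (2 + 5)*(-138 + 65536) = 7*65398 = 457786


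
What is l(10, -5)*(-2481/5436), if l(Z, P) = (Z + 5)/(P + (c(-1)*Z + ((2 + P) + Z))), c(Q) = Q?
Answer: 4135/4832 ≈ 0.85575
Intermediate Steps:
l(Z, P) = (5 + Z)/(2 + 2*P) (l(Z, P) = (Z + 5)/(P + (-Z + ((2 + P) + Z))) = (5 + Z)/(P + (-Z + (2 + P + Z))) = (5 + Z)/(P + (2 + P)) = (5 + Z)/(2 + 2*P))
l(10, -5)*(-2481/5436) = ((5 + 10)/(2*(1 - 5)))*(-2481/5436) = ((½)*15/(-4))*(-2481*1/5436) = ((½)*(-¼)*15)*(-827/1812) = -15/8*(-827/1812) = 4135/4832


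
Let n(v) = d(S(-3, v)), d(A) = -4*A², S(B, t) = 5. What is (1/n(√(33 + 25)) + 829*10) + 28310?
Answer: 3659999/100 ≈ 36600.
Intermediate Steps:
n(v) = -100 (n(v) = -4*5² = -4*25 = -100)
(1/n(√(33 + 25)) + 829*10) + 28310 = (1/(-100) + 829*10) + 28310 = (-1/100 + 8290) + 28310 = 828999/100 + 28310 = 3659999/100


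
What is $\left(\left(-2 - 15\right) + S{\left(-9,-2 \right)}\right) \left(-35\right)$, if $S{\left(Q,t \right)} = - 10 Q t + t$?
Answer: $6965$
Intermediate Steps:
$S{\left(Q,t \right)} = t - 10 Q t$ ($S{\left(Q,t \right)} = - 10 Q t + t = t - 10 Q t$)
$\left(\left(-2 - 15\right) + S{\left(-9,-2 \right)}\right) \left(-35\right) = \left(\left(-2 - 15\right) - 2 \left(1 - -90\right)\right) \left(-35\right) = \left(\left(-2 - 15\right) - 2 \left(1 + 90\right)\right) \left(-35\right) = \left(-17 - 182\right) \left(-35\right) = \left(-199\right) \left(-35\right) = 6965$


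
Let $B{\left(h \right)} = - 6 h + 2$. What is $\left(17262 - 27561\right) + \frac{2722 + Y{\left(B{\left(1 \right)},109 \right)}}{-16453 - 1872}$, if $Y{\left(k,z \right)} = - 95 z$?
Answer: $- \frac{188721542}{18325} \approx -10299.0$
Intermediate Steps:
$B{\left(h \right)} = 2 - 6 h$
$\left(17262 - 27561\right) + \frac{2722 + Y{\left(B{\left(1 \right)},109 \right)}}{-16453 - 1872} = \left(17262 - 27561\right) + \frac{2722 - 10355}{-16453 - 1872} = -10299 + \frac{2722 - 10355}{-18325} = -10299 - - \frac{7633}{18325} = -10299 + \frac{7633}{18325} = - \frac{188721542}{18325}$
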